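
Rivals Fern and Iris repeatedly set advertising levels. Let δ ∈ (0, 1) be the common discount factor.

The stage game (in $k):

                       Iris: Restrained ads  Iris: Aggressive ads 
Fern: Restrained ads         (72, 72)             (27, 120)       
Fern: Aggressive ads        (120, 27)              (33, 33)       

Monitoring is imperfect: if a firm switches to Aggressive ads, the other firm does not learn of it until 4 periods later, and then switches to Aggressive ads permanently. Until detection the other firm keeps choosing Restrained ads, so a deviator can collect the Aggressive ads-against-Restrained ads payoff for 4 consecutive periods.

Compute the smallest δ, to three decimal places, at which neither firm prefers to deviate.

The best deviation is to choose Aggressive ads for all 4 undetected periods, earning 120 each, then 33 forever once detected.
Deviation value: 120(1−δ^4)/(1−δ) + 33δ^4/(1−δ); cooperation value: 72/(1−δ).
IC: 72 ≥ 120(1−δ^4) + 33δ^4 = 120 − 87δ^4.
So δ^4 ≥ 48/87 = 16/29, giving δ ≥ (16/29)^(1/4) ≈ 0.862.

0.862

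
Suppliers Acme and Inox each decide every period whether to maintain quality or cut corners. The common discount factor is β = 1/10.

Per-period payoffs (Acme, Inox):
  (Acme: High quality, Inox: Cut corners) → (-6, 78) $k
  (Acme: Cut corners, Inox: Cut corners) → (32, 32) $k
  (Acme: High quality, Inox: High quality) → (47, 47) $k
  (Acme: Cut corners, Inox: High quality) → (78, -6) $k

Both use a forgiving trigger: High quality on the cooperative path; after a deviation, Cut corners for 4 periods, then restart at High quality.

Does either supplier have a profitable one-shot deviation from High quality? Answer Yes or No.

Yes

A one-shot deviation gives 78 now, then 32 for 4 periods, then back to 47.
Gain from deviating: (78−47) today; loss: (47−32) in each of the next 4 periods.
No-deviation condition: (47−32)(β+…+β^4) ≥ 78−47, i.e. β+…+β^4 ≥ 31/15.
At β = 1/10: β+…+β^4 = 0.1111 < 2.0667.
So cooperation is not sustainable.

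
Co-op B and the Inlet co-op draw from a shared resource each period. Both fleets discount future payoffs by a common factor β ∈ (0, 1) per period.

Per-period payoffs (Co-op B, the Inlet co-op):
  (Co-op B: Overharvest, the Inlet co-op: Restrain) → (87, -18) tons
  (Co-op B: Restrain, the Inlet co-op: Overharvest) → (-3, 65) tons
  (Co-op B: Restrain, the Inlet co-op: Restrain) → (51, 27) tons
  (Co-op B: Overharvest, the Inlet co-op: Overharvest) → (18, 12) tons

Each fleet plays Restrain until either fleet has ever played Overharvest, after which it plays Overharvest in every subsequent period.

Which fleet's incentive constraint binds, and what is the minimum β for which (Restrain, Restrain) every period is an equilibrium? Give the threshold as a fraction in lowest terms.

the Inlet co-op; β ≥ 38/53

Co-op B: cooperation gives 51 each period; deviation gives 87 once then 18 forever.
  51/(1−β) ≥ 87 + 18β/(1−β) ⇒ β ≥ 36/69 = 12/23.
the Inlet co-op: cooperation gives 27 each period; deviation gives 65 once then 12 forever.
  β ≥ 38/53.
Both must hold, so the binding constraint is the Inlet co-op's: β ≥ 38/53.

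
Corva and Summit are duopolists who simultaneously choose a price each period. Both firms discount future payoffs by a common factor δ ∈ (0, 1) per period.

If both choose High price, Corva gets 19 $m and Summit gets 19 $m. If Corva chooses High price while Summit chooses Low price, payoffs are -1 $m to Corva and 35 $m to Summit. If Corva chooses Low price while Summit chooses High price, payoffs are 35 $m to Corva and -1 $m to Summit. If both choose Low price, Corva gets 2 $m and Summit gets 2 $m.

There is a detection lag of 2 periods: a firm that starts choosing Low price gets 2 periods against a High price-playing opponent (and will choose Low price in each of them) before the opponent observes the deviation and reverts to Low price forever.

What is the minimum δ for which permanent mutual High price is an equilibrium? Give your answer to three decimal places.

A deviator earns 35 for 2 periods, then 2 forever; cooperating earns 19 forever. Multiplying the IC by (1−δ):
19 ≥ 35(1−δ^2) + 2δ^2, so 33·δ^2 ≥ 16 and δ^2 ≥ 16/33.
δ ≥ (16/33)^(1/2) ≈ 0.696.

0.696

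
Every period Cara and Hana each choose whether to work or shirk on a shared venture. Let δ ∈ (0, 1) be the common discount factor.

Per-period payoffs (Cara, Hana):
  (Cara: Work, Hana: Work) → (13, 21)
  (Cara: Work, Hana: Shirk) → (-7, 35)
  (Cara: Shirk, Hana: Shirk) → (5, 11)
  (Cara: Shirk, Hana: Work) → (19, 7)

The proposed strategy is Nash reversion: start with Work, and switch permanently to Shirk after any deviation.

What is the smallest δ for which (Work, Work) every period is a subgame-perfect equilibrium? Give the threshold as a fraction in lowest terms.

7/12

Cara: cooperation gives 13 each period; deviation gives 19 once then 5 forever.
  13/(1−δ) ≥ 19 + 5δ/(1−δ) ⇒ δ ≥ 6/14 = 3/7.
Hana: cooperation gives 21 each period; deviation gives 35 once then 11 forever.
  δ ≥ 14/24 = 7/12.
Both must hold, so the binding constraint is Hana's: δ ≥ 7/12.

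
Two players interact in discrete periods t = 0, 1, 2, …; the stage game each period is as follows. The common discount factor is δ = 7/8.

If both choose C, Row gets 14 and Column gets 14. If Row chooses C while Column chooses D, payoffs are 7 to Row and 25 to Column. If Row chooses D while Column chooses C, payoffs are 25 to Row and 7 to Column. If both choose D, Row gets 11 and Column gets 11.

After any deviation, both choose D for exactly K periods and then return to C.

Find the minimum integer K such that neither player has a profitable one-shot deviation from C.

Need Σ_{k=1}^{K} δ^k ≥ (25−14)/(14−11) = 3.6667 at δ = 7/8.
At K = 5 the sum is 3.4096 < 3.6667; at K = 6 it is 3.8584 ≥ 3.6667.
So the minimum punishment length is K = 6.

6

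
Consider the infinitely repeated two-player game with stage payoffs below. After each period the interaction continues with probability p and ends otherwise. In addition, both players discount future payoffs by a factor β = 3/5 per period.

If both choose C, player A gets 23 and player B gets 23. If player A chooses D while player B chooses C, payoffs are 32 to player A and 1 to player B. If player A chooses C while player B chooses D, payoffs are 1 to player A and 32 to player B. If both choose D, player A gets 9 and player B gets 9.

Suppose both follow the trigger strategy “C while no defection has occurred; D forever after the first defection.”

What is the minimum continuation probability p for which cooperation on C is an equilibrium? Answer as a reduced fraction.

15/23

Expected continuation weight on next period's payoff is β·p = 3/5·p, which plays the role of the discount factor.
Cooperation requires 3/5·p ≥ (32−23)/(32−9) = 9/23, hence p ≥ 15/23.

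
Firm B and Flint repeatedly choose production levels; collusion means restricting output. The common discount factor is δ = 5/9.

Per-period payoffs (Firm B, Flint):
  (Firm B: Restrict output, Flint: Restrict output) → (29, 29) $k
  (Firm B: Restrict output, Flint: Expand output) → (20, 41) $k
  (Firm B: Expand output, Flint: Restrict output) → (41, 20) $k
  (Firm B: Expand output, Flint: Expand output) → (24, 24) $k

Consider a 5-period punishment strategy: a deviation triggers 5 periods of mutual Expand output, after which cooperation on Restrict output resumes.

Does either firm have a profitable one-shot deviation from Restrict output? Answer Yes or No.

Yes

Comparing payoff streams over the 6 periods until play realigns: cooperate → 29(1+δ+…+δ^5); deviate → 41 + 24(δ+…+δ^5).
Cooperation is sustained iff (29−24)(δ+…+δ^5) ≥ 41−29.
δ+…+δ^5 = 5/9·(1−(5/9)^5)/(1−5/9) = 1.1838, and (41−29)/(29−24) = 2.4000.
1.1838 < 2.4000, so cooperation is not sustainable.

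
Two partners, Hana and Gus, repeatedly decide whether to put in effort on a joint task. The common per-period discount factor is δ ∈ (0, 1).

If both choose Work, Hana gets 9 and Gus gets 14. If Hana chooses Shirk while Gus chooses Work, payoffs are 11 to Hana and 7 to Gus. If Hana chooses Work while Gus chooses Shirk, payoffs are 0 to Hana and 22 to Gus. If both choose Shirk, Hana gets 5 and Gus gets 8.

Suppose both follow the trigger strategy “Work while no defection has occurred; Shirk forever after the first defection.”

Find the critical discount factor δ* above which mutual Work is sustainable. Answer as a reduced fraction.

Hana: cooperation gives 9 each period; deviation gives 11 once then 5 forever.
  9/(1−δ) ≥ 11 + 5δ/(1−δ) ⇒ δ ≥ 2/6 = 1/3.
Gus: cooperation gives 14 each period; deviation gives 22 once then 8 forever.
  δ ≥ 8/14 = 4/7.
Both must hold, so the binding constraint is Gus's: δ ≥ 4/7.

4/7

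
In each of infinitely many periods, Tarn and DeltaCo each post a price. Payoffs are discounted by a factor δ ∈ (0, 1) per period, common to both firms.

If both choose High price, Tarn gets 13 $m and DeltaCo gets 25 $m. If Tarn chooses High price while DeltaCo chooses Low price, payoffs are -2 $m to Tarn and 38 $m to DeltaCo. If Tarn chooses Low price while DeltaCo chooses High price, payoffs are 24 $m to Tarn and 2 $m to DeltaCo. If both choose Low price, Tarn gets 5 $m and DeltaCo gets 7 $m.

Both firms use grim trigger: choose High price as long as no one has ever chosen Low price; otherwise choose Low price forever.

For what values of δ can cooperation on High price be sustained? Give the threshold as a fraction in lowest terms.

For Tarn: deviation gain 24−13 = 11, per-period punishment loss 13−5 = 8. IC gives δ ≥ 11/19.
For DeltaCo: gain 13, loss 18 per period, so δ ≥ 13/31.
The tighter constraint is Tarn's, so cooperation needs δ ≥ 11/19.

11/19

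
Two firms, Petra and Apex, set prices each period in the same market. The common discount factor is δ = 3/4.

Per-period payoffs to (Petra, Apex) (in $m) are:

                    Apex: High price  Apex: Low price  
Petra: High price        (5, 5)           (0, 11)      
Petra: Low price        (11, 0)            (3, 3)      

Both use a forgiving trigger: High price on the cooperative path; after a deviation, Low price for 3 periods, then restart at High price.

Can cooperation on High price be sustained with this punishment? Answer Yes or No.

Comparing payoff streams over the 4 periods until play realigns: cooperate → 5(1+δ+…+δ^3); deviate → 11 + 3(δ+…+δ^3).
Cooperation is sustained iff (5−3)(δ+…+δ^3) ≥ 11−5.
δ+…+δ^3 = 3/4·(1−(3/4)^3)/(1−3/4) = 1.7344, and (11−5)/(5−3) = 3.0000.
1.7344 < 3.0000, so cooperation is not sustainable.

No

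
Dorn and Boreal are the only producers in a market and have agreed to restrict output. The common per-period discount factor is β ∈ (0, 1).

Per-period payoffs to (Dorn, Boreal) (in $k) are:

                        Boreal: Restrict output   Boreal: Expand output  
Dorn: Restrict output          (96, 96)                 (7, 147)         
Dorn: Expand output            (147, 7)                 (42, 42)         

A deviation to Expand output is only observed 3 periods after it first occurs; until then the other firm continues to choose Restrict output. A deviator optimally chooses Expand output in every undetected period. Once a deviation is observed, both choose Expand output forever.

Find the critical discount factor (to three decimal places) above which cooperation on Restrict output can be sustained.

0.786

Deviating for the 3 undetected periods gains 147−96 = 51 per period over cooperation, then loses 96−42 = 54 per period forever once punishment starts.
Gain: 51(1 + β + … + β^2); loss: 54·β^3/(1−β).
No profitable deviation ⇔ 51(1−β^3) ≤ 54·β^3, i.e. β^3 ≥ 51/(51+54) = 17/35.
Hence β ≥ (17/35)^(1/3) ≈ 0.786.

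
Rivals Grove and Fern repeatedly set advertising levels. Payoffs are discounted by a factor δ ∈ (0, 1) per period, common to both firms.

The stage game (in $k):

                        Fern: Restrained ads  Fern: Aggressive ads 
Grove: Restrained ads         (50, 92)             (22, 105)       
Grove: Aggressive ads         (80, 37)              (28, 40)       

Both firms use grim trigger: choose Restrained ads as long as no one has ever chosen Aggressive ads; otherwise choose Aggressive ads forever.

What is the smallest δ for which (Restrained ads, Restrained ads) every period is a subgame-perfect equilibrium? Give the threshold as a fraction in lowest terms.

15/26

For Grove: deviation gain 80−50 = 30, per-period punishment loss 50−28 = 22. IC gives δ ≥ 30/52 = 15/26.
For Fern: gain 13, loss 52 per period, so δ ≥ 13/65 = 1/5.
The tighter constraint is Grove's, so cooperation needs δ ≥ 15/26.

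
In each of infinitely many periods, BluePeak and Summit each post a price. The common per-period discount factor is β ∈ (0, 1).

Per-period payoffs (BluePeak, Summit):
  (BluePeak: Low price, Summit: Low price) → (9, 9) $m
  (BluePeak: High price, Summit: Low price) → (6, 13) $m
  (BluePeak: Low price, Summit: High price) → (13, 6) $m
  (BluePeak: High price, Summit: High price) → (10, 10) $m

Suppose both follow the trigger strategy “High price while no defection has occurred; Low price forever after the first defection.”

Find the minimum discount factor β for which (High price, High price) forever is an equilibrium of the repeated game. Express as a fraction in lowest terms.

Under grim trigger the critical discount factor is (T−C)/(T−P) with T = 13, C = 10, P = 9.
β* = (13−10)/(13−9) = 3/4.

3/4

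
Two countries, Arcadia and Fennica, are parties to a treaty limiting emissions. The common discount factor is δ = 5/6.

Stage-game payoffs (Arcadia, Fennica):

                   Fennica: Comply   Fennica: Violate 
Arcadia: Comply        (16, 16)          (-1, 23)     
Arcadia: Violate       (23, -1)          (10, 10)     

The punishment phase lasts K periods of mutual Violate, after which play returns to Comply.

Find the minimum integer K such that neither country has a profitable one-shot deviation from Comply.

2

No profitable deviation requires (16−10)(δ+…+δ^K) ≥ 23−16, i.e. δ+…+δ^K ≥ 7/6 ≈ 1.1667.
With δ = 5/6, the partial sums are K=1: 0.8333, K=2: 1.5278.
K = 2 is the first length at which the sum reaches 1.1667.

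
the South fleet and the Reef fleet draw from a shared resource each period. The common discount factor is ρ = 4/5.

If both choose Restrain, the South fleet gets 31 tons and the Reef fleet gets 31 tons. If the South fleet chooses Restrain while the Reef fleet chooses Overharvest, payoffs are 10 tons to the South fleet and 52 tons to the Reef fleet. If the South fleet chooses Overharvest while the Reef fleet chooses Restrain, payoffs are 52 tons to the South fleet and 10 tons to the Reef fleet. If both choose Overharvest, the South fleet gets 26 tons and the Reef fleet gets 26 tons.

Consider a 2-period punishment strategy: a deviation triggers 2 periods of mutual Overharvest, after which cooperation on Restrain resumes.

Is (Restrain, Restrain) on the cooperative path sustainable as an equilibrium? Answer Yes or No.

IC: ρ+…+ρ^2 ≥ (52−31)/(31−26) = 21/5.
At ρ = 4/5: partial sum = 1.4400 < 4.2000. Cooperation not sustainable.

No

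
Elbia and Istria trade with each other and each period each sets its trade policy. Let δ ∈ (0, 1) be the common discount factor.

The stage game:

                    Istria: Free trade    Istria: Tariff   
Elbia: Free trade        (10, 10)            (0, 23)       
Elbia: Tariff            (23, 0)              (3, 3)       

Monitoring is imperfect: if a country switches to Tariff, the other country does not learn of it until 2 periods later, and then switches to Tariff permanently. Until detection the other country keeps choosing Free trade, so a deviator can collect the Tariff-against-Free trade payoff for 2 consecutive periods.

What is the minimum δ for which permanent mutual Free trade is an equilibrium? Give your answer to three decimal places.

The best deviation is to choose Tariff for all 2 undetected periods, earning 23 each, then 3 forever once detected.
Deviation value: 23(1−δ^2)/(1−δ) + 3δ^2/(1−δ); cooperation value: 10/(1−δ).
IC: 10 ≥ 23(1−δ^2) + 3δ^2 = 23 − 20δ^2.
So δ^2 ≥ 13/20, giving δ ≥ (13/20)^(1/2) ≈ 0.806.

0.806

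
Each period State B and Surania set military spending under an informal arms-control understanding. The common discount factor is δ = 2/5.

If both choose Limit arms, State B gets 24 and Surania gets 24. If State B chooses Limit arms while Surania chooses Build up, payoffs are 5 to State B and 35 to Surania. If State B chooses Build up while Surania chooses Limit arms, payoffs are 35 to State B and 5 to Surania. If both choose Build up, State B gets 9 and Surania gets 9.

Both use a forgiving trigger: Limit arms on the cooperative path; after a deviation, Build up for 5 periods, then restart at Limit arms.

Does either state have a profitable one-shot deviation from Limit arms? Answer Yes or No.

Yes

Comparing payoff streams over the 6 periods until play realigns: cooperate → 24(1+δ+…+δ^5); deviate → 35 + 9(δ+…+δ^5).
Cooperation is sustained iff (24−9)(δ+…+δ^5) ≥ 35−24.
δ+…+δ^5 = 2/5·(1−(2/5)^5)/(1−2/5) = 0.6598, and (35−24)/(24−9) = 0.7333.
0.6598 < 0.7333, so cooperation is not sustainable.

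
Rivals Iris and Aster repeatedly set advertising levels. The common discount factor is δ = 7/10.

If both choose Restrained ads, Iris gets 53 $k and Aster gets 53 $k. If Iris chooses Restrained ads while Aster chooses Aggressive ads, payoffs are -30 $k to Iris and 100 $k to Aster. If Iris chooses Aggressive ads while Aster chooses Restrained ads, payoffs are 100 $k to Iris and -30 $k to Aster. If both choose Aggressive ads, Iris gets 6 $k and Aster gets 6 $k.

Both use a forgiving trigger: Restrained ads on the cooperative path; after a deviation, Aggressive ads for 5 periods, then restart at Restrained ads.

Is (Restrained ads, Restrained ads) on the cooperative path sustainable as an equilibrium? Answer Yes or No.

IC: δ+…+δ^5 ≥ (100−53)/(53−6) = 1.
At δ = 7/10: partial sum = 1.9412 ≥ 1.0000. Cooperation sustainable.

Yes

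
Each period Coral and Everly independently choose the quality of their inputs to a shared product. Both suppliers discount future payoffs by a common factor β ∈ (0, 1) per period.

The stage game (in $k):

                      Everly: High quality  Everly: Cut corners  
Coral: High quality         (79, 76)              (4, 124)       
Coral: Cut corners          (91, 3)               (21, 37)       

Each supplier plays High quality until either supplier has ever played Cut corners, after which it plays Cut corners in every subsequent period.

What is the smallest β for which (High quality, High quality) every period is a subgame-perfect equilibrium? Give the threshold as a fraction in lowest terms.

16/29

For Coral: deviation gain 91−79 = 12, per-period punishment loss 79−21 = 58. IC gives β ≥ 12/70 = 6/35.
For Everly: gain 48, loss 39 per period, so β ≥ 48/87 = 16/29.
The tighter constraint is Everly's, so cooperation needs β ≥ 16/29.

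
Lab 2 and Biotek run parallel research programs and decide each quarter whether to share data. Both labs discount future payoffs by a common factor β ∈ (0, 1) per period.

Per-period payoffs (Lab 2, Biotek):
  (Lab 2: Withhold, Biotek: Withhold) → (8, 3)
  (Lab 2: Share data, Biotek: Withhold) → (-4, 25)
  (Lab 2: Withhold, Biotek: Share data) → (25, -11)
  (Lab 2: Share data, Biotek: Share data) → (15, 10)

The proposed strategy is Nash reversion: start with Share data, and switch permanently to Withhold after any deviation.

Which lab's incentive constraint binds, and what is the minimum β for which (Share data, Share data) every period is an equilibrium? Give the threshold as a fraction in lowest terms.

Biotek; β ≥ 15/22

Lab 2's threshold: (25−15)/(25−8) = 10/17.
Biotek's threshold: (25−10)/(25−3) = 15/22.
10/17 < 15/22, so Biotek binds and β* = 15/22.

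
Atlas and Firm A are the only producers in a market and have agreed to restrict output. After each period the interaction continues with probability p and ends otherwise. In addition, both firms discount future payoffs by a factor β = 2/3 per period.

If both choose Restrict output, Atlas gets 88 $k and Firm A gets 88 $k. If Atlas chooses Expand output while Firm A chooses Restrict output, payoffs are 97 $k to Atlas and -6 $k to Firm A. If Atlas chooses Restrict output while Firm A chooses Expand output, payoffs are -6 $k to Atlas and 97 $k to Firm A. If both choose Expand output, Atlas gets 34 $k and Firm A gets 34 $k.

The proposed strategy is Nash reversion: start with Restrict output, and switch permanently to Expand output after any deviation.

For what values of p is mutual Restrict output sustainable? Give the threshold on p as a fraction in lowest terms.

3/14

With continuation probability p and discount β, the effective per-period discount factor is βp.
Grim-trigger IC: βp ≥ (97−88)/(97−34) = 1/7.
So p ≥ (1/7)/(2/3) = 3/14.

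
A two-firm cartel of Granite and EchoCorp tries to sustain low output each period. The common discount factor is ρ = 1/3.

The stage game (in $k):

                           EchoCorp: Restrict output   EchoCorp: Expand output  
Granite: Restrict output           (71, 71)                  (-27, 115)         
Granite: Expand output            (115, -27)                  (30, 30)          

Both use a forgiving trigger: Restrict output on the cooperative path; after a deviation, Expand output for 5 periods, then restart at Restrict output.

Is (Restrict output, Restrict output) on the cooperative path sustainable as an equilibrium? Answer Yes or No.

A one-shot deviation gives 115 now, then 30 for 5 periods, then back to 71.
Gain from deviating: (115−71) today; loss: (71−30) in each of the next 5 periods.
No-deviation condition: (71−30)(ρ+…+ρ^5) ≥ 115−71, i.e. ρ+…+ρ^5 ≥ 44/41.
At ρ = 1/3: ρ+…+ρ^5 = 0.4979 < 1.0732.
So cooperation is not sustainable.

No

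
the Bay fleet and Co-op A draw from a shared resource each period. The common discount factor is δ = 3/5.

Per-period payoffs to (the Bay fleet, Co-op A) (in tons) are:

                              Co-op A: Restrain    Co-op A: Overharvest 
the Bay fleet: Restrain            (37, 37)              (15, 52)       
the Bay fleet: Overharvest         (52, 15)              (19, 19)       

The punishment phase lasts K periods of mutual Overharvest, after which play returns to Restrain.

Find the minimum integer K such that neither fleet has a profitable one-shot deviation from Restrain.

2

Need Σ_{k=1}^{K} δ^k ≥ (52−37)/(37−19) = 0.8333 at δ = 3/5.
At K = 1 the sum is 0.6000 < 0.8333; at K = 2 it is 0.9600 ≥ 0.8333.
So the minimum punishment length is K = 2.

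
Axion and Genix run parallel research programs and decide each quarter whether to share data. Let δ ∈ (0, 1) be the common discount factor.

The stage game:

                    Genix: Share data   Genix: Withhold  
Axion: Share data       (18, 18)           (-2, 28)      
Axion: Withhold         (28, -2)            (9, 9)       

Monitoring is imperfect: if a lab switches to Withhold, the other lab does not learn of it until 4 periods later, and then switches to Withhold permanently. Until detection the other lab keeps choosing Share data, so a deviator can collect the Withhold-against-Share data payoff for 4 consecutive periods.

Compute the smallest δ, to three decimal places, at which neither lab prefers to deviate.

A deviator earns 28 for 4 periods, then 9 forever; cooperating earns 18 forever. Multiplying the IC by (1−δ):
18 ≥ 28(1−δ^4) + 9δ^4, so 19·δ^4 ≥ 10 and δ^4 ≥ 10/19.
δ ≥ (10/19)^(1/4) ≈ 0.852.

0.852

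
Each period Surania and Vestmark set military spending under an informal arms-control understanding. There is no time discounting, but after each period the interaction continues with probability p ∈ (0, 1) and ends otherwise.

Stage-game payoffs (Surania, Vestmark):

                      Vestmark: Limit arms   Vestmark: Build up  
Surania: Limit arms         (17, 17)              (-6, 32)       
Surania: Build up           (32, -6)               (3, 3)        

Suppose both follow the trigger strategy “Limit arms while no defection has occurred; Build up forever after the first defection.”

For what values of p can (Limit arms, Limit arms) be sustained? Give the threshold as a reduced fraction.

Expected cooperation value is 17 + p·17 + p²·17 + … = 17/(1−p); deviation gives 32 + p·3/(1−p).
17 ≥ 32(1−p) + 3p ⇒ 29p ≥ 15 ⇒ p ≥ 15/29.

15/29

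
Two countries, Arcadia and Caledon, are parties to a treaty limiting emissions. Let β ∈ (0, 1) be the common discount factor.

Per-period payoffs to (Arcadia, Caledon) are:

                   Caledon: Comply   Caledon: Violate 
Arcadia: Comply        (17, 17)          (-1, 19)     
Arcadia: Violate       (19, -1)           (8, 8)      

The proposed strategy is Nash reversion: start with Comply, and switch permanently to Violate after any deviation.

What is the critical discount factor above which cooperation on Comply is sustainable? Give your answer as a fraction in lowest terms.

2/11

17/(1−β) ≥ 19 + 8β/(1−β)
17 ≥ 19 − 11β
β ≥ 2/11.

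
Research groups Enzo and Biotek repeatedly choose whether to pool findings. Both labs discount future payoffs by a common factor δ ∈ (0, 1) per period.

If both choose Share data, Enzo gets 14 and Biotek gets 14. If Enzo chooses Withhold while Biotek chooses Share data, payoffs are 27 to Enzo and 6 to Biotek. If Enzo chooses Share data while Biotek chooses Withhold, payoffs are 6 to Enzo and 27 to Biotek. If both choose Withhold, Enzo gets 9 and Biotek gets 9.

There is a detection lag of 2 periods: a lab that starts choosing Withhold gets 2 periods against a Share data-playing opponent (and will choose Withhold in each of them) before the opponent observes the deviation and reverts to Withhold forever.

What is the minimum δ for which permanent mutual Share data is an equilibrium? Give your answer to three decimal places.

0.850

Deviating for the 2 undetected periods gains 27−14 = 13 per period over cooperation, then loses 14−9 = 5 per period forever once punishment starts.
Gain: 13(1 + δ + … + δ^1); loss: 5·δ^2/(1−δ).
No profitable deviation ⇔ 13(1−δ^2) ≤ 5·δ^2, i.e. δ^2 ≥ 13/(13+5) = 13/18.
Hence δ ≥ (13/18)^(1/2) ≈ 0.850.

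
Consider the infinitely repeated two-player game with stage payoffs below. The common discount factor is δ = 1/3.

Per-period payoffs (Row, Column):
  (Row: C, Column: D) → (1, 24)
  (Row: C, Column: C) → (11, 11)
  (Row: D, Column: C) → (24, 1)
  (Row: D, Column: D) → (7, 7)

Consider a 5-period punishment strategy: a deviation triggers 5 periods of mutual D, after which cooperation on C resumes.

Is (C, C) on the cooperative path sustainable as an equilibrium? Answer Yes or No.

Comparing payoff streams over the 6 periods until play realigns: cooperate → 11(1+δ+…+δ^5); deviate → 24 + 7(δ+…+δ^5).
Cooperation is sustained iff (11−7)(δ+…+δ^5) ≥ 24−11.
δ+…+δ^5 = 1/3·(1−(1/3)^5)/(1−1/3) = 0.4979, and (24−11)/(11−7) = 3.2500.
0.4979 < 3.2500, so cooperation is not sustainable.

No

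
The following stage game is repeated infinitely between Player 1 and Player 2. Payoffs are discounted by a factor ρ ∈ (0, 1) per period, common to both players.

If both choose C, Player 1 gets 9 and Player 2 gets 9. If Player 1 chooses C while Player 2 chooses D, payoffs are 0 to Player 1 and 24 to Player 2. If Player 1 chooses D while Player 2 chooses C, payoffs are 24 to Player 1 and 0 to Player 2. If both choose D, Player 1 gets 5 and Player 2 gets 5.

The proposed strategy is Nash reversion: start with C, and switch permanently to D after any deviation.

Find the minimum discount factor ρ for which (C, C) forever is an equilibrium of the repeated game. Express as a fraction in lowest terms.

15/19

One-period gain from deviating is 24 − 9 = 15. The loss is 9 − 5 = 4 in every subsequent period, with present value 4·ρ/(1−ρ).
Deviation is unprofitable when 4·ρ/(1−ρ) ≥ 15, i.e. ρ/(1−ρ) ≥ 15/4.
Equivalently ρ ≥ 15/(15+4) = 15/19.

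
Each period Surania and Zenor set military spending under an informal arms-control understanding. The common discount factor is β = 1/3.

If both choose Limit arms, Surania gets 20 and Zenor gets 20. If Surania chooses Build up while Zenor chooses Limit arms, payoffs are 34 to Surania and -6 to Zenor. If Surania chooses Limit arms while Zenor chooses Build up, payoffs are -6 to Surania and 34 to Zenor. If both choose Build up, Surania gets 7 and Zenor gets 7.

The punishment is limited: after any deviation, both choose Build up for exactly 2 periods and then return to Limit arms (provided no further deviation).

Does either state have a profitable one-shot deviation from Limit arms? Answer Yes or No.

Yes

IC: β+…+β^2 ≥ (34−20)/(20−7) = 14/13.
At β = 1/3: partial sum = 0.4444 < 1.0769. Cooperation not sustainable.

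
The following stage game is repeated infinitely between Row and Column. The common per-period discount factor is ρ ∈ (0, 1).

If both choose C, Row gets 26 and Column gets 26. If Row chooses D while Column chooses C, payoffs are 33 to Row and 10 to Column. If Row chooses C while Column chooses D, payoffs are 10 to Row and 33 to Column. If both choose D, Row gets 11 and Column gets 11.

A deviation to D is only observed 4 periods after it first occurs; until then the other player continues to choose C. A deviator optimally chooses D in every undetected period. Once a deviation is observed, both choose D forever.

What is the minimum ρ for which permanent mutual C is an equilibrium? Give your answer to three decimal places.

0.751

The best deviation is to choose D for all 4 undetected periods, earning 33 each, then 11 forever once detected.
Deviation value: 33(1−ρ^4)/(1−ρ) + 11ρ^4/(1−ρ); cooperation value: 26/(1−ρ).
IC: 26 ≥ 33(1−ρ^4) + 11ρ^4 = 33 − 22ρ^4.
So ρ^4 ≥ 7/22, giving ρ ≥ (7/22)^(1/4) ≈ 0.751.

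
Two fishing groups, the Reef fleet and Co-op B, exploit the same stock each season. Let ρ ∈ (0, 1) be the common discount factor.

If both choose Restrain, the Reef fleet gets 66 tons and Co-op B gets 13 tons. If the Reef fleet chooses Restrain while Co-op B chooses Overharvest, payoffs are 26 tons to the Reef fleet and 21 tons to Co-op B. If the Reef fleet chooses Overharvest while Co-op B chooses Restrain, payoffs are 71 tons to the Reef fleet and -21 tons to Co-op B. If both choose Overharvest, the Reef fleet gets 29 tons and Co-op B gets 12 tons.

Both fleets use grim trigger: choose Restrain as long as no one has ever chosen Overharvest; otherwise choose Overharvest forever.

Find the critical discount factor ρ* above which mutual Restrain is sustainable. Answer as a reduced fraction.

the Reef fleet: cooperation gives 66 each period; deviation gives 71 once then 29 forever.
  66/(1−ρ) ≥ 71 + 29ρ/(1−ρ) ⇒ ρ ≥ 5/42.
Co-op B: cooperation gives 13 each period; deviation gives 21 once then 12 forever.
  ρ ≥ 8/9.
Both must hold, so the binding constraint is Co-op B's: ρ ≥ 8/9.

8/9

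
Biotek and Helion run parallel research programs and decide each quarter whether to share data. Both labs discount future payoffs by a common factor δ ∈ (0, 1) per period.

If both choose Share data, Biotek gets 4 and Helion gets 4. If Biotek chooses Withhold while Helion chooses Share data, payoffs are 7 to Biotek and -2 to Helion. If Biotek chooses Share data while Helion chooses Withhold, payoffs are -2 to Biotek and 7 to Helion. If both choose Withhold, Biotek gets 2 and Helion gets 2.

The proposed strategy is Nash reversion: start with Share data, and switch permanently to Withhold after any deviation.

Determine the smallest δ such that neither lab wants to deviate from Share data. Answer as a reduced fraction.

One-period gain from deviating is 7 − 4 = 3. The loss is 4 − 2 = 2 in every subsequent period, with present value 2·δ/(1−δ).
Deviation is unprofitable when 2·δ/(1−δ) ≥ 3, i.e. δ/(1−δ) ≥ 3/2.
Equivalently δ ≥ 3/(3+2) = 3/5.

3/5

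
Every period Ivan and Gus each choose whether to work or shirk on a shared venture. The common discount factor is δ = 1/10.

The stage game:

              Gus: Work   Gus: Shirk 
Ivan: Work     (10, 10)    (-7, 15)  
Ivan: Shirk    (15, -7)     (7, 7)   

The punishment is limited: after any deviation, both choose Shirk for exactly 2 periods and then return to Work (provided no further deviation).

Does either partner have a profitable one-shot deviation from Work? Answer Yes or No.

Yes

A one-shot deviation gives 15 now, then 7 for 2 periods, then back to 10.
Gain from deviating: (15−10) today; loss: (10−7) in each of the next 2 periods.
No-deviation condition: (10−7)(δ+…+δ^2) ≥ 15−10, i.e. δ+…+δ^2 ≥ 5/3.
At δ = 1/10: δ+…+δ^2 = 0.1100 < 1.6667.
So cooperation is not sustainable.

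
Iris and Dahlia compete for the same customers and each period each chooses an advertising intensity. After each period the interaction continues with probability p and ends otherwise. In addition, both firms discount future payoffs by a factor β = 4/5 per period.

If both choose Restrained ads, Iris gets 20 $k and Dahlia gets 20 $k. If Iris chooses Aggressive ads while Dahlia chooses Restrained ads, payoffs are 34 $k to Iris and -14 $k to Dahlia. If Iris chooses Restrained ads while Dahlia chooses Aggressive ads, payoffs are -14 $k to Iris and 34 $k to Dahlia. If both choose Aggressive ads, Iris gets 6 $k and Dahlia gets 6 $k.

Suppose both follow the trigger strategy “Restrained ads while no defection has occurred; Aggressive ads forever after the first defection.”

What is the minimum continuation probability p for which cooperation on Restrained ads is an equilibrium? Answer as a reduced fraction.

Expected continuation weight on next period's payoff is β·p = 4/5·p, which plays the role of the discount factor.
Cooperation requires 4/5·p ≥ (34−20)/(34−6) = 1/2, hence p ≥ 5/8.

5/8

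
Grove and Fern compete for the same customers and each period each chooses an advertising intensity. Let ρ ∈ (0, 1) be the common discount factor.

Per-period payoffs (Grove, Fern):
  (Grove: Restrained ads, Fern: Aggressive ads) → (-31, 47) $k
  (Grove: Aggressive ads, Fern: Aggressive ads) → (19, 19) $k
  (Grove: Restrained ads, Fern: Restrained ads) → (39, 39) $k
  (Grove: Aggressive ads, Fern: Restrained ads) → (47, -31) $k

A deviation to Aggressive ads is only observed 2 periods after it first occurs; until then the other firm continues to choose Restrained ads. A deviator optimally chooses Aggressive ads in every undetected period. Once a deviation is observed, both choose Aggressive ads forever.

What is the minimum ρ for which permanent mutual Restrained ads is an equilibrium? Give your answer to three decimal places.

A deviator earns 47 for 2 periods, then 19 forever; cooperating earns 39 forever. Multiplying the IC by (1−ρ):
39 ≥ 47(1−ρ^2) + 19ρ^2, so 28·ρ^2 ≥ 8 and ρ^2 ≥ 2/7.
ρ ≥ (2/7)^(1/2) ≈ 0.535.

0.535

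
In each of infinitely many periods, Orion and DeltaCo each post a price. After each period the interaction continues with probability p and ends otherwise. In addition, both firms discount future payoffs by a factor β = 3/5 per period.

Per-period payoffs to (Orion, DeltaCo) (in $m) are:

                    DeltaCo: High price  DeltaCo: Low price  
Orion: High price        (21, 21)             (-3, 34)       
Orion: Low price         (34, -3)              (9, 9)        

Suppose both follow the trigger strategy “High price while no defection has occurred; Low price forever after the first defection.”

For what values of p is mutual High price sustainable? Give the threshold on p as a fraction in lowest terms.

Expected continuation weight on next period's payoff is β·p = 3/5·p, which plays the role of the discount factor.
Cooperation requires 3/5·p ≥ (34−21)/(34−9) = 13/25, hence p ≥ 13/15.

13/15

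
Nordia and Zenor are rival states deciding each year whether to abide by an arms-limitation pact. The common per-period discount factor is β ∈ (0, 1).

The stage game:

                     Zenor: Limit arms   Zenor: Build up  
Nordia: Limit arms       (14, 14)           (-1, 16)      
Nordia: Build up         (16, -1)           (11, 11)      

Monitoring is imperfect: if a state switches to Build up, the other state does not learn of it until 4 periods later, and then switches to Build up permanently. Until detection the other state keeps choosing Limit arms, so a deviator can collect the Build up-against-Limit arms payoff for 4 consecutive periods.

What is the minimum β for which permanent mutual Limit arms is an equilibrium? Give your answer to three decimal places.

A deviator earns 16 for 4 periods, then 11 forever; cooperating earns 14 forever. Multiplying the IC by (1−β):
14 ≥ 16(1−β^4) + 11β^4, so 5·β^4 ≥ 2 and β^4 ≥ 2/5.
β ≥ (2/5)^(1/4) ≈ 0.795.

0.795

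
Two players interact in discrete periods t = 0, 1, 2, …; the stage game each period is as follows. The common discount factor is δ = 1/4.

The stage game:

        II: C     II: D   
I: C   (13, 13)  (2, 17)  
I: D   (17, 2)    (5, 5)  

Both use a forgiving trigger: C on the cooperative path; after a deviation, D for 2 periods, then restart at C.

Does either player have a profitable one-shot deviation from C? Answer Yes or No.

Yes

A one-shot deviation gives 17 now, then 5 for 2 periods, then back to 13.
Gain from deviating: (17−13) today; loss: (13−5) in each of the next 2 periods.
No-deviation condition: (13−5)(δ+…+δ^2) ≥ 17−13, i.e. δ+…+δ^2 ≥ 1/2.
At δ = 1/4: δ+…+δ^2 = 0.3125 < 0.5000.
So cooperation is not sustainable.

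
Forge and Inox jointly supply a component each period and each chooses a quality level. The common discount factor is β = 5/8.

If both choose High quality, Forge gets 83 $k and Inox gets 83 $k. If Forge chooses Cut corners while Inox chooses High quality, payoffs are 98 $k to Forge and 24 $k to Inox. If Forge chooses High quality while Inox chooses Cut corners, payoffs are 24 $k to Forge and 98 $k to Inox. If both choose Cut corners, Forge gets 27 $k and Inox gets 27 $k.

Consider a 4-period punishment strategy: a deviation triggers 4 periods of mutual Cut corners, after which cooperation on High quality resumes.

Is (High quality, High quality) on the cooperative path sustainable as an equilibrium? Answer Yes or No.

A one-shot deviation gives 98 now, then 27 for 4 periods, then back to 83.
Gain from deviating: (98−83) today; loss: (83−27) in each of the next 4 periods.
No-deviation condition: (83−27)(β+…+β^4) ≥ 98−83, i.e. β+…+β^4 ≥ 15/56.
At β = 5/8: β+…+β^4 = 1.4124 ≥ 0.2679.
So cooperation is sustainable.

Yes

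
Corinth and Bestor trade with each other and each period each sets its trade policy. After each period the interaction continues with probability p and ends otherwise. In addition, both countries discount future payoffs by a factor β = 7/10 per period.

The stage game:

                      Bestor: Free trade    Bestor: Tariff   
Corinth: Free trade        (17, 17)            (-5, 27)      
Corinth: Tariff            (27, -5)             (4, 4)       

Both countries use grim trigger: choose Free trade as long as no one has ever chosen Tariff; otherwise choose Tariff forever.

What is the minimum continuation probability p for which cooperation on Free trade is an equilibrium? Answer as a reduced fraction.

Expected continuation weight on next period's payoff is β·p = 7/10·p, which plays the role of the discount factor.
Cooperation requires 7/10·p ≥ (27−17)/(27−4) = 10/23, hence p ≥ 100/161.

100/161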